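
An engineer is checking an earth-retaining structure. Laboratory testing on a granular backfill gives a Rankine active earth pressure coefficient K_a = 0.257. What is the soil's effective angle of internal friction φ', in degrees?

K_a = tan²(45° − φ/2) ⇒ 45° − φ/2 = arctan(√0.257) = 26.88°.
φ = 2(45° − 26.88°) = 36.23°.

36.2°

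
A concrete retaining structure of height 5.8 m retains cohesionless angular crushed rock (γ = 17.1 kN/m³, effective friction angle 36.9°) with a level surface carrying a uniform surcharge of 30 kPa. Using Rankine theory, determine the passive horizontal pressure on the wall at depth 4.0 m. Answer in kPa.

394 kPa

K_p = (1 + sin φ)/(1 − sin φ) = 4.005.
σ_v = γz + q = 17.1 × 4.0 + 30 = 98.40 kPa.
σ_h = K_p σ_v = 4.005 × 98.40 = 394.1 kPa.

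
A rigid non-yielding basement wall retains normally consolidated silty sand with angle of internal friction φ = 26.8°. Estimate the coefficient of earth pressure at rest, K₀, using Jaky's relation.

K₀ = 1 − sin φ' = 1 − sin 26.8° = 0.5491.

0.549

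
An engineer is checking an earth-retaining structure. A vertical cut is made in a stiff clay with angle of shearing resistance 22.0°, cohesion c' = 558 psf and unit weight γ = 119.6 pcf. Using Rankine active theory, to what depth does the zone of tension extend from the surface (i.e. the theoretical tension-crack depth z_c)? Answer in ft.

13.8 ft

K_a = tan²(45° − 22.0°/2) = 0.4550; √K_a = 0.6745.
The active pressure is zero where K_a γ z = 2c√K_a, so z_c = 2c/(γ√K_a) = 2×558/(119.6×0.6745) = 13.83 ft.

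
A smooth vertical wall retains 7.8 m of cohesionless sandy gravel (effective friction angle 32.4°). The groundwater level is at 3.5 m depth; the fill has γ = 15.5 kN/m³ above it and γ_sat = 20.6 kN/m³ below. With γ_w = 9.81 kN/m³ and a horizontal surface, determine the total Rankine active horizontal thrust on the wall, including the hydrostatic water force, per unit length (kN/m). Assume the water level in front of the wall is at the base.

K_a = tan²(45° − φ/2) = 0.3022.
γ' = 20.6 − 9.81 = 10.79 kN/m³. Depth below WT = 4.3 m.
σ'_h at WT = K_a γ d_w = 16.40 kPa; at base = 16.40 + K_a γ' × 4.3 = 30.42 kPa.
P₁ (0–3.5 m) = ½×16.40×3.5 = 28.69. P₂ (3.5–7.8 m) = ½(16.40+30.42)×4.3 = 100.7.
P_w = ½ γ_w h₂² = 0.5×9.81×4.3² = 90.69. Total = 28.69+100.7+90.69 = 220.0 kN/m.

220 kN/m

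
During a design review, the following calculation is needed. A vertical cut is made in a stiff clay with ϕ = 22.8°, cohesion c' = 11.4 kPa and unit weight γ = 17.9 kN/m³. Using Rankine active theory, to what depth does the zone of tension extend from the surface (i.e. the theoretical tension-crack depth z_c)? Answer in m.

1.92 m

K_a = tan²(45° − 22.8°/2) = 0.4414; √K_a = 0.6644.
The active pressure is zero where K_a γ z = 2c√K_a, so z_c = 2c/(γ√K_a) = 2×11.4/(17.9×0.6644) = 1.917 m.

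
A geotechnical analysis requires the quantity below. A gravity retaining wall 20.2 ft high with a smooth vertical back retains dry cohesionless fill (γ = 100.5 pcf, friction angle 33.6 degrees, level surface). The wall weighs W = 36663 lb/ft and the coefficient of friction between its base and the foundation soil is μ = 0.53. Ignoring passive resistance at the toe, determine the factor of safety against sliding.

K_a = tan²(45° − 33.6°/2) = 0.2875.
P_a = ½K_aγH² = 0.5×0.2875×100.5×20.2² = 5895 lb/ft, acting at H/3 = 6.733 ft above the base.
FS_sliding = μW / P_a = 0.53×36663 / 5895 = 3.296.

3.30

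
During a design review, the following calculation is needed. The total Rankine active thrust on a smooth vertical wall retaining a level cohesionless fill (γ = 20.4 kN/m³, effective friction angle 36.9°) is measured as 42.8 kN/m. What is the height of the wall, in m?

4.10 m

K_a = 0.2497. P_a = ½ K_a γ H² ⇒ H = √(2P_a/(K_a γ)).
H = √(2×42.8/(0.2497×20.4)) = 4.100 m.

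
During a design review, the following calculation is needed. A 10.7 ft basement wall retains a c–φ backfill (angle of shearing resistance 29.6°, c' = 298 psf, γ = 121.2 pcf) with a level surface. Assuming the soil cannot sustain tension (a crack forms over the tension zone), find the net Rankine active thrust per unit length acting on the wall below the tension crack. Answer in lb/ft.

104 lb/ft

K_a = 0.3387; √K_a = 0.5820.
Tension-crack depth z_c = 2c/(γ√K_a) = 2×298/(121.2×0.5820) = 8.449 ft.
σ_a at base = K_a γ H − 2c√K_a = 0.3387×121.2×10.7 − 2×298×0.5820 = 92.41 psf.
P_a = ½ × 92.41 × (H − z_c) = 0.5×92.41×2.251 = 104.0 lb/ft.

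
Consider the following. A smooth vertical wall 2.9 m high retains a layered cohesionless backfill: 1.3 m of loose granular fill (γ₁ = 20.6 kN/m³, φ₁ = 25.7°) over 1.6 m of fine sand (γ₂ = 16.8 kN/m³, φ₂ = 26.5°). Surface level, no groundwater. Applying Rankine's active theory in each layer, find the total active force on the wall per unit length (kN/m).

31.5 kN/m

K_a1 = tan²(45°−25.7°/2) = 0.3950; K_a2 = tan²(45°−26.5°/2) = 0.3829.
Layer 1: σ at base = K_a1 γ₁ h₁ = 10.58 kPa; P₁ = ½×10.58×1.3 = 6.876.
Layer 2: σ_v at top = γ₁h₁ = 26.78; σ_h top = K_a2×26.78 = 10.26; σ_h base = K_a2×(26.78+16.8×1.6) = 20.55.
P₂ = ½(10.26+20.55)×1.6 = 24.64. Total P_a = 6.876+24.64 = 31.52 kN/m.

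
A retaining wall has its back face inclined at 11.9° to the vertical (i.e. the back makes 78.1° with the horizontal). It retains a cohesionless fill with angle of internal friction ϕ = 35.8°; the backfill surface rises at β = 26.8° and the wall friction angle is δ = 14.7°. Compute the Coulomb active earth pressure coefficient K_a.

K_a = sin²(α+φ) / [sin²α · sin(α−δ) · (1 + √{sin(φ+δ)sin(φ−β) / (sin(α−δ)sin(α+β))})²].
With α = 78.1°, φ = 35.8°, δ = 14.7°, β = 26.8°: K_a = 0.5173.

0.517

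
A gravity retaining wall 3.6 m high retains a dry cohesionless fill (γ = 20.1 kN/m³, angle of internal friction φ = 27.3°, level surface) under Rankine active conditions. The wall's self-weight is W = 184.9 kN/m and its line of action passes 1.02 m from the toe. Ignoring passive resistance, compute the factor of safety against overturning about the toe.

3.25

K_a = tan²(45° − 27.3°/2) = 0.3711.
P_a = ½K_aγH² = 0.5×0.3711×20.1×3.6² = 48.34 kN/m, acting at H/3 = 1.200 m above the base.
Overturning moment M_o = P_a × H/3 = 48.34 × 1.200 = 58.01.
Resisting moment M_r = W × 1.02 = 184.9 × 1.02 = 188.6.
FS_overturning = M_r/M_o = 188.6/58.01 = 3.251.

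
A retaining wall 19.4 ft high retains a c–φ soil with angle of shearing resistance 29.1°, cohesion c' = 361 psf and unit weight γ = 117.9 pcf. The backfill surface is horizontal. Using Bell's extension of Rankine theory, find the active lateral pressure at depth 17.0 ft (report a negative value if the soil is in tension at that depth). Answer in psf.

K_a = (1 − sin φ)/(1 + sin φ) = 0.3456.
σ_a = K_a γ z − 2c√K_a = 0.3456×117.9×17.0 − 2×361×0.5879 = 268.2 psf.

268 psf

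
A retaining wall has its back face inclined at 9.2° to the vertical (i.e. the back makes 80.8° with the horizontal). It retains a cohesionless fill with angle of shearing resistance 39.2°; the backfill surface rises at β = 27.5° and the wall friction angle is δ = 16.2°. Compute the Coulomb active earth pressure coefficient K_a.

K_a = sin²(α+φ) / [sin²α · sin(α−δ) · (1 + √{sin(φ+δ)sin(φ−β) / (sin(α−δ)sin(α+β))})²].
With α = 80.8°, φ = 39.2°, δ = 16.2°, β = 27.5°: K_a = 0.4102.

0.410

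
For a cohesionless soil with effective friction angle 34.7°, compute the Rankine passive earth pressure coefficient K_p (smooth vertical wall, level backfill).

3.64

K_p = (1 + sin φ)/(1 − sin φ) = tan²(45° + 34.7°/2) = 3.643.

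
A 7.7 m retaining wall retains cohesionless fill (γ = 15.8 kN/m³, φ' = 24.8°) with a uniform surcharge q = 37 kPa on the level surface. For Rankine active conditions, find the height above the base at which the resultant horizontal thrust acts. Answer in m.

3.05 m

K_a = 0.4090.
Triangular part P₁ = ½K_aγH² = 191.6 at H/3 = 2.567 m; rectangular part P₂ = K_a q H = 116.5 at H/2 = 3.850 m.
ȳ = (P₁·2.567 + P₂·3.850)/(P₁+P₂) = 3.052 m.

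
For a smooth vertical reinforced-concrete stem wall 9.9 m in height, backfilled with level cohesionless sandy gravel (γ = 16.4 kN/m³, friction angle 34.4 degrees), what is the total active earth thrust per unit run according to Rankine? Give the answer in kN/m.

K_a = tan²(45° − φ/2) = 0.2780.
P_a = ½ K_a γ H² = 0.5 × 0.2780 × 16.4 × 9.9² = 223.4 kN/m.

223 kN/m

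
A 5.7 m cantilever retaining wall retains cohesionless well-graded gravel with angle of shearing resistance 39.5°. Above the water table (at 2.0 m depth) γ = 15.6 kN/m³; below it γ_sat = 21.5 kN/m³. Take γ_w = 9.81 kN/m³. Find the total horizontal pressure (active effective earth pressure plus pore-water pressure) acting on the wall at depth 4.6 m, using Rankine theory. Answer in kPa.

K_a = (1 − sin φ)/(1 + sin φ) = 0.2224.
γ' = 21.5 − 9.81 = 11.69 kN/m³.
Effective vertical stress at 4.6 m: σ'_v = 15.6×2.0 + 11.69×2.60 = 61.59 kPa.
σ'_h = K_a σ'_v = 0.2224 × 61.59 = 13.70 kPa; u = γ_w × 2.60 = 25.51 kPa.
Total σ_h = 13.70 + 25.51 = 39.21 kPa.

39.2 kPa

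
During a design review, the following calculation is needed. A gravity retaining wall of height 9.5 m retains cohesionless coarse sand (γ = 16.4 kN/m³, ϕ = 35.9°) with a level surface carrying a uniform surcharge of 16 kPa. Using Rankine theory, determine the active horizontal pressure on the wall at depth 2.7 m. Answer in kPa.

K_a = (1 − sin φ)/(1 + sin φ) = 0.2607.
σ_v = γz + q = 16.4 × 2.7 + 16 = 60.28 kPa.
σ_h = K_a σ_v = 0.2607 × 60.28 = 15.72 kPa.

15.7 kPa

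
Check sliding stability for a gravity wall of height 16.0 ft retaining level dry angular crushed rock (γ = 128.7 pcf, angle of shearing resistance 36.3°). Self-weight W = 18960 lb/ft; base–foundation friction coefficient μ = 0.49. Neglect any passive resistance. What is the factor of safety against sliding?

2.20

K_a = tan²(45° − 36.3°/2) = 0.2563.
P_a = ½K_aγH² = 0.5×0.2563×128.7×16.0² = 4222 lb/ft, acting at H/3 = 5.333 ft above the base.
FS_sliding = μW / P_a = 0.49×18960 / 4222 = 2.201.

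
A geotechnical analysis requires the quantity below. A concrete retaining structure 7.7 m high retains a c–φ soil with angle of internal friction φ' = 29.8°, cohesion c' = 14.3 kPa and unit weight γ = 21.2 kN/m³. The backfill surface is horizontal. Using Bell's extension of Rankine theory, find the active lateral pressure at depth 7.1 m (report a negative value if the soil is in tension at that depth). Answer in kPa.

K_a = (1 − sin φ)/(1 + sin φ) = 0.3360.
σ_a = K_a γ z − 2c√K_a = 0.3360×21.2×7.1 − 2×14.3×0.5797 = 34.00 kPa.

34.0 kPa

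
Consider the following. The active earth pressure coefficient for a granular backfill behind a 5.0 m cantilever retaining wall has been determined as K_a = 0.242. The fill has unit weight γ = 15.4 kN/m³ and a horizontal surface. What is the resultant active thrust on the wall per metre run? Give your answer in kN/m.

46.6 kN/m

P = ½ K_a γ H² = 0.5 × 0.242 × 15.4 × 5.0² = 46.59 kN/m.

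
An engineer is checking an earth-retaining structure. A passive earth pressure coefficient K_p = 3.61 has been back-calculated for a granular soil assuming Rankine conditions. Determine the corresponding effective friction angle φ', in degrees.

34.5°

K_p = (1+sin φ)/(1−sin φ) ⇒ sin φ = (K_p − 1)/(K_p + 1) = 0.5662.
φ = arcsin(0.5662) = 34.48°.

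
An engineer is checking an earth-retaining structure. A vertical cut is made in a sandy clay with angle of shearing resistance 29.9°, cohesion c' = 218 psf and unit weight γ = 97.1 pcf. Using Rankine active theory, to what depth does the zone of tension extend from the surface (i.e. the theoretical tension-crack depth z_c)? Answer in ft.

7.76 ft

K_a = tan²(45° − 29.9°/2) = 0.3347; √K_a = 0.5785.
The active pressure is zero where K_a γ z = 2c√K_a, so z_c = 2c/(γ√K_a) = 2×218/(97.1×0.5785) = 7.762 ft.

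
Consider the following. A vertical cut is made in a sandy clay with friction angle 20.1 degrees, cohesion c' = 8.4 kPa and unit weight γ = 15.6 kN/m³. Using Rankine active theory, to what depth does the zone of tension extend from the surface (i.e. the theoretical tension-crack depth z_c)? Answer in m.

K_a = tan²(45° − 20.1°/2) = 0.4885; √K_a = 0.6989.
The active pressure is zero where K_a γ z = 2c√K_a, so z_c = 2c/(γ√K_a) = 2×8.4/(15.6×0.6989) = 1.541 m.

1.54 m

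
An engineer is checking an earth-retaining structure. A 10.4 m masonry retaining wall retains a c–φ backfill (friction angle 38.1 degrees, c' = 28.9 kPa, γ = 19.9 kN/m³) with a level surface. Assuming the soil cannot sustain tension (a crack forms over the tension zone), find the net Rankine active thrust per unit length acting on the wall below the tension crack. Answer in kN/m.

K_a = 0.2368; √K_a = 0.4867.
Tension-crack depth z_c = 2c/(γ√K_a) = 2×28.9/(19.9×0.4867) = 5.968 m.
σ_a at base = K_a γ H − 2c√K_a = 0.2368×19.9×10.4 − 2×28.9×0.4867 = 20.89 kPa.
P_a = ½ × 20.89 × (H − z_c) = 0.5×20.89×4.432 = 46.28 kN/m.

46.3 kN/m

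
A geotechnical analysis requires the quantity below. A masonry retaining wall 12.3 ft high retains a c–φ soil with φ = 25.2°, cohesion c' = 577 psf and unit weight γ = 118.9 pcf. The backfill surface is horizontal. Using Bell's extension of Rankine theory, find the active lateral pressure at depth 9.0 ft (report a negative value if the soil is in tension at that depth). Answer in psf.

K_a = (1 − sin φ)/(1 + sin φ) = 0.4027.
σ_a = K_a γ z − 2c√K_a = 0.4027×118.9×9.0 − 2×577×0.6346 = -301.4 psf.

-301 psf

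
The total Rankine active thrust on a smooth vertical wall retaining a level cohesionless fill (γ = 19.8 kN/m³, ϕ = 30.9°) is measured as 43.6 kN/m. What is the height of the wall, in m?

3.70 m

K_a = 0.3214. P_a = ½ K_a γ H² ⇒ H = √(2P_a/(K_a γ)).
H = √(2×43.6/(0.3214×19.8)) = 3.702 m.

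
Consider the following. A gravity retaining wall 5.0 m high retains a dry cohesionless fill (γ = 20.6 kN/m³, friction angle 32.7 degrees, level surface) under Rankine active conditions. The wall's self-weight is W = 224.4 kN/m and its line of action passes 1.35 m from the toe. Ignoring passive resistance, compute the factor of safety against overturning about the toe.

K_a = tan²(45° − 32.7°/2) = 0.2985.
P_a = ½K_aγH² = 0.5×0.2985×20.6×5.0² = 76.86 kN/m, acting at H/3 = 1.667 m above the base.
Overturning moment M_o = P_a × H/3 = 76.86 × 1.667 = 128.1.
Resisting moment M_r = W × 1.35 = 224.4 × 1.35 = 302.9.
FS_overturning = M_r/M_o = 302.9/128.1 = 2.365.

2.36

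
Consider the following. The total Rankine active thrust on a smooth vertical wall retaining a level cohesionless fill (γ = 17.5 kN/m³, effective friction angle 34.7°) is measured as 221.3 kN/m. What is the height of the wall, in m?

K_a = 0.2745. P_a = ½ K_a γ H² ⇒ H = √(2P_a/(K_a γ)).
H = √(2×221.3/(0.2745×17.5)) = 9.599 m.

9.60 m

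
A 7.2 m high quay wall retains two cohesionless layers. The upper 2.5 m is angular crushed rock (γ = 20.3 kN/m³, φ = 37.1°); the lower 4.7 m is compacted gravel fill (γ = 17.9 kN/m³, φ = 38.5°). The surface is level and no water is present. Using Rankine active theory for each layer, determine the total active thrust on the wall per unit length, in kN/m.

117 kN/m

K_a1 = tan²(45°−37.1°/2) = 0.2475; K_a2 = tan²(45°−38.5°/2) = 0.2327.
Layer 1: σ at base = K_a1 γ₁ h₁ = 12.56 kPa; P₁ = ½×12.56×2.5 = 15.70.
Layer 2: σ_v at top = γ₁h₁ = 50.75; σ_h top = K_a2×50.75 = 11.81; σ_h base = K_a2×(50.75+17.9×4.7) = 31.38.
P₂ = ½(11.81+31.38)×4.7 = 101.5. Total P_a = 15.70+101.5 = 117.2 kN/m.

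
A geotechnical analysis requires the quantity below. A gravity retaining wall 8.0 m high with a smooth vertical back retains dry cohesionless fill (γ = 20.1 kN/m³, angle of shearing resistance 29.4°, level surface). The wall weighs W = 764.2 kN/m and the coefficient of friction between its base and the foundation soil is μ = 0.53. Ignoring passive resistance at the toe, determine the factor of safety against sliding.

K_a = tan²(45° − 29.4°/2) = 0.3415.
P_a = ½K_aγH² = 0.5×0.3415×20.1×8.0² = 219.6 kN/m, acting at H/3 = 2.667 m above the base.
FS_sliding = μW / P_a = 0.53×764.2 / 219.6 = 1.844.

1.84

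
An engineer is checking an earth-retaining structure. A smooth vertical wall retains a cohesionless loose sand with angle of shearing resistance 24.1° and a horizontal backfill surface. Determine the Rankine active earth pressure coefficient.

K_a = tan²(45° − φ/2) = tan²(32.95°) = 0.4201.

0.420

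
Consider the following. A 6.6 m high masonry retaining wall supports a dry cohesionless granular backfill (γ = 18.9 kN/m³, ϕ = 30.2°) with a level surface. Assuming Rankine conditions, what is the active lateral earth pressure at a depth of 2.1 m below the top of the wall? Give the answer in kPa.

13.1 kPa

K_a = (1 − sin φ)/(1 + sin φ) = 0.3307.
σ_h = K_a γ z = 0.3307 × 18.9 × 2.1 = 13.12 kPa.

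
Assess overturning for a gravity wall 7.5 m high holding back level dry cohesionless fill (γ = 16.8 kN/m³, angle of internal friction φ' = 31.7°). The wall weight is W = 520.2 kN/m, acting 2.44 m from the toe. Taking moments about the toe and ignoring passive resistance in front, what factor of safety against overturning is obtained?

3.45

K_a = tan²(45° − 31.7°/2) = 0.3111.
P_a = ½K_aγH² = 0.5×0.3111×16.8×7.5² = 147.0 kN/m, acting at H/3 = 2.500 m above the base.
Overturning moment M_o = P_a × H/3 = 147.0 × 2.500 = 367.5.
Resisting moment M_r = W × 2.44 = 520.2 × 2.44 = 1269.
FS_overturning = M_r/M_o = 1269/367.5 = 3.454.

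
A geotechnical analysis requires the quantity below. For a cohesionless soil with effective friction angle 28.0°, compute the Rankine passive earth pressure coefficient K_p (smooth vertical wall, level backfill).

2.77

K_p = (1 + sin φ)/(1 − sin φ) = tan²(45° + 28.0°/2) = 2.770.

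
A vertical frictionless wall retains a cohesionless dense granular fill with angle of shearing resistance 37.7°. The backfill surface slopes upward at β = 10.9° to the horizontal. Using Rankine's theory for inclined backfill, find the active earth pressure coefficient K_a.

0.251

K_a = cos β · (cos β − √(cos²β − cos²φ)) / (cos β + √(cos²β − cos²φ)).
cos β = 0.9820, cos φ = 0.7912, √(cos²β − cos²φ) = 0.5816.
K_a = 0.9820 × (0.9820 − 0.5816)/(0.9820 + 0.5816) = 0.2515.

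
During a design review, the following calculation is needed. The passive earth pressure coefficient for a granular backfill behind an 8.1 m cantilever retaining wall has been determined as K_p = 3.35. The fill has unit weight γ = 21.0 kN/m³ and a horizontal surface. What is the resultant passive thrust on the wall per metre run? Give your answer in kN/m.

2310 kN/m

P = ½ K_p γ H² = 0.5 × 3.35 × 21.0 × 8.1² = 2308 kN/m.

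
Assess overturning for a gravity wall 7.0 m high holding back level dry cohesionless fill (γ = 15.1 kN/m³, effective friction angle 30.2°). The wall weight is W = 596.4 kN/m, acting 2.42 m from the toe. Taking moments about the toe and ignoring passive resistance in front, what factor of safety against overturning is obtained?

K_a = tan²(45° − 30.2°/2) = 0.3307.
P_a = ½K_aγH² = 0.5×0.3307×15.1×7.0² = 122.3 kN/m, acting at H/3 = 2.333 m above the base.
Overturning moment M_o = P_a × H/3 = 122.3 × 2.333 = 285.4.
Resisting moment M_r = W × 2.42 = 596.4 × 2.42 = 1443.
FS_overturning = M_r/M_o = 1443/285.4 = 5.057.

5.06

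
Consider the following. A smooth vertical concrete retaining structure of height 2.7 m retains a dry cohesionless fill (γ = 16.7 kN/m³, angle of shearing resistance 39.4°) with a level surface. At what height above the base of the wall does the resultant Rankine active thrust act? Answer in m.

0.900 m

K_a = 0.2234.
The pressure distribution is triangular, so the resultant acts at H/3 above the base = 2.7/3 = 0.9000 m.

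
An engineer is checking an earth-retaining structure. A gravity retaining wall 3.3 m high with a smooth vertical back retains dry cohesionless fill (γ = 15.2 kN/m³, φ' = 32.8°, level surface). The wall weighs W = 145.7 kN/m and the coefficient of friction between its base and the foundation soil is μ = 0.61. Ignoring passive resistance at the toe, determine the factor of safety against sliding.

3.61

K_a = tan²(45° − 32.8°/2) = 0.2973.
P_a = ½K_aγH² = 0.5×0.2973×15.2×3.3² = 24.60 kN/m, acting at H/3 = 1.100 m above the base.
FS_sliding = μW / P_a = 0.61×145.7 / 24.60 = 3.613.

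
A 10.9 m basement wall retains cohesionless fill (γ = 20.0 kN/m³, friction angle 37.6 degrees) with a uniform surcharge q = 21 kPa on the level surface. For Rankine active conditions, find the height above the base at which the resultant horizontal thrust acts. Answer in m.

K_a = 0.2421.
Triangular part P₁ = ½K_aγH² = 287.7 at H/3 = 3.633 m; rectangular part P₂ = K_a q H = 55.42 at H/2 = 5.450 m.
ȳ = (P₁·3.633 + P₂·5.450)/(P₁+P₂) = 3.927 m.

3.93 m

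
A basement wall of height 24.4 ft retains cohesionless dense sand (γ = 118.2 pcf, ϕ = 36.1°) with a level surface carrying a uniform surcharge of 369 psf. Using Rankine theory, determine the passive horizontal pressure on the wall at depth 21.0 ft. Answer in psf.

K_p = (1 + sin φ)/(1 − sin φ) = 3.869.
σ_v = γz + q = 118.2 × 21.0 + 369 = 2851 psf.
σ_h = K_p σ_v = 3.869 × 2851 = 11030 psf.

11000 psf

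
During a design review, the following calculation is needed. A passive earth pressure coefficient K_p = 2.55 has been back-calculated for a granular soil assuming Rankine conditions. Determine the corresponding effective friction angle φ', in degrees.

K_p = (1+sin φ)/(1−sin φ) ⇒ sin φ = (K_p − 1)/(K_p + 1) = 0.4366.
φ = arcsin(0.4366) = 25.89°.

25.9°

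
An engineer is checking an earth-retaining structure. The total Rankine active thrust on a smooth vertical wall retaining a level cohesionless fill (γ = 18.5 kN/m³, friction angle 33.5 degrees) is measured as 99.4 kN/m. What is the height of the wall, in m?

6.10 m

K_a = 0.2887. P_a = ½ K_a γ H² ⇒ H = √(2P_a/(K_a γ)).
H = √(2×99.4/(0.2887×18.5)) = 6.101 m.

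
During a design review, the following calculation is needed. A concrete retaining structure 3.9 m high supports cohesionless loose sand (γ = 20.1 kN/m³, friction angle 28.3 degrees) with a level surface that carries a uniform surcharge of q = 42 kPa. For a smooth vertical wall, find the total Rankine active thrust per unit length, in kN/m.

K_a = tan²(45° − φ/2) = 0.3568.
Soil triangle: ½ K_a γ H² = 0.5×0.3568×20.1×3.9² = 54.54 kN/m.
Surcharge rectangle: K_a q H = 0.3568×42×3.9 = 58.44 kN/m.
Total = 54.54 + 58.44 = 113.0 kN/m.

113 kN/m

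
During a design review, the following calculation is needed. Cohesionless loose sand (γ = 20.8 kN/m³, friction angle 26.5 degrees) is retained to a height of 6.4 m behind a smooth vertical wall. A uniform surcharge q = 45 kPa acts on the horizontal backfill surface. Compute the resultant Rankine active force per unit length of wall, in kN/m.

273 kN/m

K_a = tan²(45° − φ/2) = 0.3829.
Soil triangle: ½ K_a γ H² = 0.5×0.3829×20.8×6.4² = 163.1 kN/m.
Surcharge rectangle: K_a q H = 0.3829×45×6.4 = 110.3 kN/m.
Total = 163.1 + 110.3 = 273.4 kN/m.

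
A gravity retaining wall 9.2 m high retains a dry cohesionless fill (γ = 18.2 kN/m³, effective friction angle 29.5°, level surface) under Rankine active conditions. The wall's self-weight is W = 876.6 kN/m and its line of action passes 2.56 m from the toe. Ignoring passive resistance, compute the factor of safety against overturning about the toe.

K_a = tan²(45° − 29.5°/2) = 0.3401.
P_a = ½K_aγH² = 0.5×0.3401×18.2×9.2² = 262.0 kN/m, acting at H/3 = 3.067 m above the base.
Overturning moment M_o = P_a × H/3 = 262.0 × 3.067 = 803.3.
Resisting moment M_r = W × 2.56 = 876.6 × 2.56 = 2244.
FS_overturning = M_r/M_o = 2244/803.3 = 2.793.

2.79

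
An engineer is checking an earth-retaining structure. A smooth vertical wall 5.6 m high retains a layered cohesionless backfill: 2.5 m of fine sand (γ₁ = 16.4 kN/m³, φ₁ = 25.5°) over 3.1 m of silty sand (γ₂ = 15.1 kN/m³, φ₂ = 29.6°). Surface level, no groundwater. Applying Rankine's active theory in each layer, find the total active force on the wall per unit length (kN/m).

K_a1 = tan²(45°−25.5°/2) = 0.3981; K_a2 = tan²(45°−29.6°/2) = 0.3387.
Layer 1: σ at base = K_a1 γ₁ h₁ = 16.32 kPa; P₁ = ½×16.32×2.5 = 20.40.
Layer 2: σ_v at top = γ₁h₁ = 41.00; σ_h top = K_a2×41.00 = 13.89; σ_h base = K_a2×(41.00+15.1×3.1) = 29.74.
P₂ = ½(13.89+29.74)×3.1 = 67.63. Total P_a = 20.40+67.63 = 88.03 kN/m.

88.0 kN/m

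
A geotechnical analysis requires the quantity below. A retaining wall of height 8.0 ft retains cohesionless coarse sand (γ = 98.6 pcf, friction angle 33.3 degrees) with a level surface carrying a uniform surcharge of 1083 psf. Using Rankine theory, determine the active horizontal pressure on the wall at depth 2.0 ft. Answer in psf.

K_a = (1 − sin φ)/(1 + sin φ) = 0.2911.
σ_v = γz + q = 98.6 × 2.0 + 1083 = 1280 psf.
σ_h = K_a σ_v = 0.2911 × 1280 = 372.7 psf.

373 psf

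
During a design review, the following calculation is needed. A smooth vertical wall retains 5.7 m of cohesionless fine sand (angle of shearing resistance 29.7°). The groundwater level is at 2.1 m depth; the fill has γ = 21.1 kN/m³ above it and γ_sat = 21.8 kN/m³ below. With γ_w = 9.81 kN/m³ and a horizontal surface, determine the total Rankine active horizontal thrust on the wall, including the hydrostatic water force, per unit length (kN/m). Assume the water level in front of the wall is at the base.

K_a = tan²(45° − φ/2) = 0.3374.
γ' = 21.8 − 9.81 = 11.99 kN/m³. Depth below WT = 3.6 m.
σ'_h at WT = K_a γ d_w = 14.95 kPa; at base = 14.95 + K_a γ' × 3.6 = 29.51 kPa.
P₁ (0–2.1 m) = ½×14.95×2.1 = 15.70. P₂ (2.1–5.7 m) = ½(14.95+29.51)×3.6 = 80.03.
P_w = ½ γ_w h₂² = 0.5×9.81×3.6² = 63.57. Total = 15.70+80.03+63.57 = 159.3 kN/m.

159 kN/m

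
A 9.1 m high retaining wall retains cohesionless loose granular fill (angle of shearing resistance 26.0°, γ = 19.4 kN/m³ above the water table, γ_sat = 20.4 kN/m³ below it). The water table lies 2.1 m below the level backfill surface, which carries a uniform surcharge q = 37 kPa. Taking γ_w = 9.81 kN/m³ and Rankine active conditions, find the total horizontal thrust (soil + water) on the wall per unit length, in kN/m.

601 kN/m

K_a = tan²(45° − φ/2) = 0.3905.
γ' = 20.4 − 9.81 = 10.59 kN/m³. h₂ = H − d_w = 7.0 m.
σ'_h: at surface K_a·q = 14.45; at WT K_a(q+γd_w) = 30.35; at base K_a(q+γd_w+γ'h₂) = 59.30 kPa.
P₁ = ½(14.45+30.35)×2.1 = 47.04; P₂ = ½(30.35+59.30)×7.0 = 313.8; P_w = ½γ_w h₂² = 240.3.
Total = 47.04+313.8+240.3 = 601.2 kN/m.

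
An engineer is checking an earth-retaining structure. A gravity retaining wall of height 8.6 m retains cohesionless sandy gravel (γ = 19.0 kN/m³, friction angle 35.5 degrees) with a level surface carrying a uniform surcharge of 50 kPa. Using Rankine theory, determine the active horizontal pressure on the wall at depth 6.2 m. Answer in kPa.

K_a = (1 − sin φ)/(1 + sin φ) = 0.2653.
σ_v = γz + q = 19.0 × 6.2 + 50 = 167.8 kPa.
σ_h = K_a σ_v = 0.2653 × 167.8 = 44.51 kPa.

44.5 kPa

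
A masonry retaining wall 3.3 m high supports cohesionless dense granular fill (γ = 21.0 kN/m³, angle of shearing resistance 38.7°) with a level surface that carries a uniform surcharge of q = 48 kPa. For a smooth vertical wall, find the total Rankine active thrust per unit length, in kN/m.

62.9 kN/m

K_a = tan²(45° − φ/2) = 0.2306.
Soil triangle: ½ K_a γ H² = 0.5×0.2306×21.0×3.3² = 26.37 kN/m.
Surcharge rectangle: K_a q H = 0.2306×48×3.3 = 36.52 kN/m.
Total = 26.37 + 36.52 = 62.89 kN/m.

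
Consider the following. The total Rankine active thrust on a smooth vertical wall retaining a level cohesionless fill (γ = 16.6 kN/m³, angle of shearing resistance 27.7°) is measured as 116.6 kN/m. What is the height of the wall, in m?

K_a = 0.3653. P_a = ½ K_a γ H² ⇒ H = √(2P_a/(K_a γ)).
H = √(2×116.6/(0.3653×16.6)) = 6.201 m.

6.20 m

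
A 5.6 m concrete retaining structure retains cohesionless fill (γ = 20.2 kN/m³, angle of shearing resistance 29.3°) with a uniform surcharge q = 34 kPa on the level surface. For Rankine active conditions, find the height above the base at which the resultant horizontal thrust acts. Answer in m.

2.22 m

K_a = 0.3428.
Triangular part P₁ = ½K_aγH² = 108.6 at H/3 = 1.867 m; rectangular part P₂ = K_a q H = 65.28 at H/2 = 2.800 m.
ȳ = (P₁·1.867 + P₂·2.800)/(P₁+P₂) = 2.217 m.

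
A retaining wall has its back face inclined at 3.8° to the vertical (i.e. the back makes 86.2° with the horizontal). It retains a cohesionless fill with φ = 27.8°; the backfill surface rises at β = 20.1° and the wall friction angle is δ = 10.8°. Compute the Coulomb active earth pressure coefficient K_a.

K_a = sin²(α+φ) / [sin²α · sin(α−δ) · (1 + √{sin(φ+δ)sin(φ−β) / (sin(α−δ)sin(α+β))})²].
With α = 86.2°, φ = 27.8°, δ = 10.8°, β = 20.1°: K_a = 0.5126.

0.513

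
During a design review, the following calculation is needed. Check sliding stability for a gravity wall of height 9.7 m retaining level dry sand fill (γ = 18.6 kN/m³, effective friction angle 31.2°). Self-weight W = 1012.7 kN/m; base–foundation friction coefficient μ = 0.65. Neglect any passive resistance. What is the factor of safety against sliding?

2.37

K_a = tan²(45° − 31.2°/2) = 0.3175.
P_a = ½K_aγH² = 0.5×0.3175×18.6×9.7² = 277.8 kN/m, acting at H/3 = 3.233 m above the base.
FS_sliding = μW / P_a = 0.65×1012.7 / 277.8 = 2.369.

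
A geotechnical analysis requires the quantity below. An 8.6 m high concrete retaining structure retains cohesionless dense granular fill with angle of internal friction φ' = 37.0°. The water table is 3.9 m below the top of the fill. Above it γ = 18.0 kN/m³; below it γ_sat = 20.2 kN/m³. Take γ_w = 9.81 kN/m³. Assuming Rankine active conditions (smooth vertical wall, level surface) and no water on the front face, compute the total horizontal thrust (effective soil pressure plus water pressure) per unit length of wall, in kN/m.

K_a = tan²(45° − φ/2) = 0.2486.
γ' = 20.2 − 9.81 = 10.39 kN/m³. Depth below WT = 4.7 m.
σ'_h at WT = K_a γ d_w = 17.45 kPa; at base = 17.45 + K_a γ' × 4.7 = 29.59 kPa.
P₁ (0–3.9 m) = ½×17.45×3.9 = 34.03. P₂ (3.9–8.6 m) = ½(17.45+29.59)×4.7 = 110.5.
P_w = ½ γ_w h₂² = 0.5×9.81×4.7² = 108.4. Total = 34.03+110.5+108.4 = 252.9 kN/m.

253 kN/m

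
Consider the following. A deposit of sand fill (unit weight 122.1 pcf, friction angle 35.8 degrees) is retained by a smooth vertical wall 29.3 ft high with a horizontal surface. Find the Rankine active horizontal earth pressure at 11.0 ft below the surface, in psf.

352 psf

K_a = (1 − sin φ)/(1 + sin φ) = 0.2619.
σ_h = K_a γ z = 0.2619 × 122.1 × 11.0 = 351.7 psf.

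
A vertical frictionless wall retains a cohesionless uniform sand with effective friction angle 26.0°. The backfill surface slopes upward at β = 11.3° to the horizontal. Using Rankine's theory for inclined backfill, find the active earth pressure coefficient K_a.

0.420

K_a = cos β · (cos β − √(cos²β − cos²φ)) / (cos β + √(cos²β − cos²φ)).
cos β = 0.9806, cos φ = 0.8988, √(cos²β − cos²φ) = 0.3921.
K_a = 0.9806 × (0.9806 − 0.3921)/(0.9806 + 0.3921) = 0.4204.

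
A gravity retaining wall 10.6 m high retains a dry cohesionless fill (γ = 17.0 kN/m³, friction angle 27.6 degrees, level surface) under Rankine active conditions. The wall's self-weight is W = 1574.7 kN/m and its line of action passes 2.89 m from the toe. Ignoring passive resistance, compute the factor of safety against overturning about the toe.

3.68

K_a = tan²(45° − 27.6°/2) = 0.3668.
P_a = ½K_aγH² = 0.5×0.3668×17.0×10.6² = 350.3 kN/m, acting at H/3 = 3.533 m above the base.
Overturning moment M_o = P_a × H/3 = 350.3 × 3.533 = 1238.
Resisting moment M_r = W × 2.89 = 1574.7 × 2.89 = 4551.
FS_overturning = M_r/M_o = 4551/1238 = 3.677.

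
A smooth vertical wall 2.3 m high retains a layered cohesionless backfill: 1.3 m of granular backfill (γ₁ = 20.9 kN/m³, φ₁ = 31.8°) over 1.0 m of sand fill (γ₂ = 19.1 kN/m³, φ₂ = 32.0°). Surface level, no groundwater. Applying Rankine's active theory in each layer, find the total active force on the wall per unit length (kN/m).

K_a1 = tan²(45°−31.8°/2) = 0.3098; K_a2 = tan²(45°−32.0°/2) = 0.3073.
Layer 1: σ at base = K_a1 γ₁ h₁ = 8.417 kPa; P₁ = ½×8.417×1.3 = 5.471.
Layer 2: σ_v at top = γ₁h₁ = 27.17; σ_h top = K_a2×27.17 = 8.348; σ_h base = K_a2×(27.17+19.1×1.0) = 14.22.
P₂ = ½(8.348+14.22)×1.0 = 11.28. Total P_a = 5.471+11.28 = 16.75 kN/m.

16.8 kN/m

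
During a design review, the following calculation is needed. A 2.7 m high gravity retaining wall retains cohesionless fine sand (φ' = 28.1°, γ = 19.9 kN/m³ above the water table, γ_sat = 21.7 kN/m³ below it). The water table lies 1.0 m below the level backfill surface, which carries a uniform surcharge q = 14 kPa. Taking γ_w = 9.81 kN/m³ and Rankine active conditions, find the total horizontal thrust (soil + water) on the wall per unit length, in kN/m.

49.7 kN/m

K_a = tan²(45° − φ/2) = 0.3596.
γ' = 21.7 − 9.81 = 11.89 kN/m³. h₂ = H − d_w = 1.7 m.
σ'_h: at surface K_a·q = 5.035; at WT K_a(q+γd_w) = 12.19; at base K_a(q+γd_w+γ'h₂) = 19.46 kPa.
P₁ = ½(5.035+12.19)×1.0 = 8.613; P₂ = ½(12.19+19.46)×1.7 = 26.90; P_w = ½γ_w h₂² = 14.18.
Total = 8.613+26.90+14.18 = 49.69 kN/m.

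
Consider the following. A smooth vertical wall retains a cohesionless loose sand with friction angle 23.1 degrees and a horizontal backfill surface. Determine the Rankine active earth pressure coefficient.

0.436

K_a = tan²(45° − φ/2) = tan²(33.45°) = 0.4364.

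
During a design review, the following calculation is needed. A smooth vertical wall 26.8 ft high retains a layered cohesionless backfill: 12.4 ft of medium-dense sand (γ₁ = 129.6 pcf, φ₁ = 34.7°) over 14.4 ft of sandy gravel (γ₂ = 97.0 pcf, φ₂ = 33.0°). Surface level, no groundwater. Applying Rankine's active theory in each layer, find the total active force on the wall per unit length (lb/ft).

12500 lb/ft

K_a1 = tan²(45°−34.7°/2) = 0.2745; K_a2 = tan²(45°−33.0°/2) = 0.2948.
Layer 1: σ at base = K_a1 γ₁ h₁ = 441.1 psf; P₁ = ½×441.1×12.4 = 2735.
Layer 2: σ_v at top = γ₁h₁ = 1607; σ_h top = K_a2×1607 = 473.8; σ_h base = K_a2×(1607+97.0×14.4) = 885.5.
P₂ = ½(473.8+885.5)×14.4 = 9787. Total P_a = 2735+9787 = 12520 lb/ft.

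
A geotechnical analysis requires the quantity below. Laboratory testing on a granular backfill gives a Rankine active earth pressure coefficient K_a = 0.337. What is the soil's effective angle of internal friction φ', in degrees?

29.7°

K_a = tan²(45° − φ/2) ⇒ 45° − φ/2 = arctan(√0.337) = 30.14°.
φ = 2(45° − 30.14°) = 29.73°.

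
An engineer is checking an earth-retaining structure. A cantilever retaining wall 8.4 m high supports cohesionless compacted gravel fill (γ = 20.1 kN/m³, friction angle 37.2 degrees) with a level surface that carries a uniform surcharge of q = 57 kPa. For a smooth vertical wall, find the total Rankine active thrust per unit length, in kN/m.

K_a = tan²(45° − φ/2) = 0.2464.
Soil triangle: ½ K_a γ H² = 0.5×0.2464×20.1×8.4² = 174.7 kN/m.
Surcharge rectangle: K_a q H = 0.2464×57×8.4 = 118.0 kN/m.
Total = 174.7 + 118.0 = 292.7 kN/m.

293 kN/m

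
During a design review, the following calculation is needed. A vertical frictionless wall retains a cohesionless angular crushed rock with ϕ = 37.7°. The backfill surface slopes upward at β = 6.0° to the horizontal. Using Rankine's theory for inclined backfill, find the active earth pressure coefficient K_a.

0.244

K_a = cos β · (cos β − √(cos²β − cos²φ)) / (cos β + √(cos²β − cos²φ)).
cos β = 0.9945, cos φ = 0.7912, √(cos²β − cos²φ) = 0.6025.
K_a = 0.9945 × (0.9945 − 0.6025)/(0.9945 + 0.6025) = 0.2441.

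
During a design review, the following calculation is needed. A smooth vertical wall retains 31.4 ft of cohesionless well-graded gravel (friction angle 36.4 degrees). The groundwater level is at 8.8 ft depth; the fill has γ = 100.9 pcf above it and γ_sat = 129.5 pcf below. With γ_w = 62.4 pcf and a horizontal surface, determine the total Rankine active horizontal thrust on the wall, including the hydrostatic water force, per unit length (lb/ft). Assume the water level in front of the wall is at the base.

K_a = tan²(45° − φ/2) = 0.2552.
γ' = 129.5 − 62.4 = 67.10 pcf. Depth below WT = 22.6 ft.
σ'_h at WT = K_a γ d_w = 226.6 psf; at base = 226.6 + K_a γ' × 22.6 = 613.5 psf.
P₁ (0–8.8 ft) = ½×226.6×8.8 = 996.9. P₂ (8.8–31.4 ft) = ½(226.6+613.5)×22.6 = 9493.
P_w = ½ γ_w h₂² = 0.5×62.4×22.6² = 15940. Total = 996.9+9493+15940 = 26430 lb/ft.

26400 lb/ft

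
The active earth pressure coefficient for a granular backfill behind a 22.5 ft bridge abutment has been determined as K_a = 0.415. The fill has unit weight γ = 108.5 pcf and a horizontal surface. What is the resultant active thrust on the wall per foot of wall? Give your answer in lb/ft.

P = ½ K_a γ H² = 0.5 × 0.415 × 108.5 × 22.5² = 11400 lb/ft.

11400 lb/ft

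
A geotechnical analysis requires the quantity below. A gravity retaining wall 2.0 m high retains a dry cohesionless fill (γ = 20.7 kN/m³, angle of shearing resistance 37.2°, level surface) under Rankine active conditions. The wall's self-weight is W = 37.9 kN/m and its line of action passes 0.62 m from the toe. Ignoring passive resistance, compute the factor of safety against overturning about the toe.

3.46

K_a = tan²(45° − 37.2°/2) = 0.2464.
P_a = ½K_aγH² = 0.5×0.2464×20.7×2.0² = 10.20 kN/m, acting at H/3 = 0.6667 m above the base.
Overturning moment M_o = P_a × H/3 = 10.20 × 0.6667 = 6.801.
Resisting moment M_r = W × 0.62 = 37.9 × 0.62 = 23.50.
FS_overturning = M_r/M_o = 23.50/6.801 = 3.455.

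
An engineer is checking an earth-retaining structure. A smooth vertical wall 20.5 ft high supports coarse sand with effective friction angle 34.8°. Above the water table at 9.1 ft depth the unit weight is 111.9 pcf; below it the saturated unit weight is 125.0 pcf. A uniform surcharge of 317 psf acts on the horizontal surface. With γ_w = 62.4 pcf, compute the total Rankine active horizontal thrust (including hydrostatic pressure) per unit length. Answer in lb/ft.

K_a = tan²(45° − φ/2) = 0.2733.
γ' = 125.0 − 62.4 = 62.60 pcf. h₂ = H − d_w = 11.4 ft.
σ'_h: at surface K_a·q = 86.64; at WT K_a(q+γd_w) = 364.9; at base K_a(q+γd_w+γ'h₂) = 560.0 psf.
P₁ = ½(86.64+364.9)×9.1 = 2055; P₂ = ½(364.9+560.0)×11.4 = 5272; P_w = ½γ_w h₂² = 4055.
Total = 2055+5272+4055 = 11380 lb/ft.

11400 lb/ft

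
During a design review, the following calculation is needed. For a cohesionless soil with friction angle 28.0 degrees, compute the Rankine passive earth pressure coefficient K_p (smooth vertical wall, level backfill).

2.77

K_p = (1 + sin φ)/(1 − sin φ) = tan²(45° + 28.0°/2) = 2.770.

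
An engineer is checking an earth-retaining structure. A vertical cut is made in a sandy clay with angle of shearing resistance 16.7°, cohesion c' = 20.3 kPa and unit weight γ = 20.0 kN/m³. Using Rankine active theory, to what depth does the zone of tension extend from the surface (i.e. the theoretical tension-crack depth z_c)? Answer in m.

2.73 m

K_a = tan²(45° − 16.7°/2) = 0.5536; √K_a = 0.7440.
The active pressure is zero where K_a γ z = 2c√K_a, so z_c = 2c/(γ√K_a) = 2×20.3/(20.0×0.7440) = 2.728 m.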